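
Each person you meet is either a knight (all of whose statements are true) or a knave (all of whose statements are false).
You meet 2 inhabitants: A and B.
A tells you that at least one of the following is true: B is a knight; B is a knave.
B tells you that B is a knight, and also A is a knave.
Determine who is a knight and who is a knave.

A is a knight and B is a knave.

A is a knight, and the claim "at least one of the following is true: B is a knight; B is a knave" is indeed true.
B (knave): "B is a knight, and also A is a knave" — False. ✓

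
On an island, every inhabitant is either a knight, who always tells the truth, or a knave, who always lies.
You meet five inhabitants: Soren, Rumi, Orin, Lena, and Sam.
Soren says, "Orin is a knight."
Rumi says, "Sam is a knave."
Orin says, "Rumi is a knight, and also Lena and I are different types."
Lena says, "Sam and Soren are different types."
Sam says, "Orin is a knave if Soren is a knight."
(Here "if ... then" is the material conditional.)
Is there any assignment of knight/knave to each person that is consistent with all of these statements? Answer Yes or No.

Yes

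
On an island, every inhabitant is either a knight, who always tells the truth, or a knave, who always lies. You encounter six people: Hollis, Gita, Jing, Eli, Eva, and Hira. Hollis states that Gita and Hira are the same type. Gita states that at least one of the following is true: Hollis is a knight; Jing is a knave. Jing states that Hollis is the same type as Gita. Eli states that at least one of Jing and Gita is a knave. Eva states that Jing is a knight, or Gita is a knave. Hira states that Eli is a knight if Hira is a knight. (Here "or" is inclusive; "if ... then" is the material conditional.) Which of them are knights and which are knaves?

As a knave, Hollis's statement "Gita and Hira are the same type" should be False; it is.
Gita is a knave, so "at least one of the following is true: Hollis is a knight; Jing is a knave" must be False — and it is.
As a knight, Jing's statement "Hollis is the same type as Gita" should be true; it is.
Eli (knight): "at least one of Jing and Gita is a knave" — true. ✓
As a knight, Eva's statement "Jing is a knight, or Gita is a knave" should be true; it is.
Since Hira is a knight, "Eli is a knight if Hira is a knight" needs to be true, which holds.

Hollis is a knave, Gita is a knave, Jing is a knight, Eli is a knight, Eva is a knight, and Hira is a knight.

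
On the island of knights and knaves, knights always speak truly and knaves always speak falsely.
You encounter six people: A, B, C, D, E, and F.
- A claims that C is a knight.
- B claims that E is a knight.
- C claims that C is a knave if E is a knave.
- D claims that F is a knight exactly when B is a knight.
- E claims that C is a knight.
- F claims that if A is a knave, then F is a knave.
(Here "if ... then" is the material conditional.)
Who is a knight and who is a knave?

A is a knight, so "C is a knight" must be true — and it is.
B (knight): "E is a knight" — true. ✓
C is a knight, so "C is a knave if E is a knave" must be true — and it is.
D (knight): "F is a knight exactly when B is a knight" — true. ✓
Since E is a knight, "C is a knight" needs to be true, which holds.
F (knight): "if A is a knave, then F is a knave" — true. ✓

Knights: A, B, C, D, E, and F. Knaves: none.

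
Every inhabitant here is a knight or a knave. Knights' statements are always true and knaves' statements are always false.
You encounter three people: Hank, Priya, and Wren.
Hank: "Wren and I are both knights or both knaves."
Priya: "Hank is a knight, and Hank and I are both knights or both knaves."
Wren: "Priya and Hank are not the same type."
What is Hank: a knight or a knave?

Hank is a knight.

Consistent assignments: {Hank=knight, Priya=knave, Wren=knight}
In every consistent assignment, Hank is a knight.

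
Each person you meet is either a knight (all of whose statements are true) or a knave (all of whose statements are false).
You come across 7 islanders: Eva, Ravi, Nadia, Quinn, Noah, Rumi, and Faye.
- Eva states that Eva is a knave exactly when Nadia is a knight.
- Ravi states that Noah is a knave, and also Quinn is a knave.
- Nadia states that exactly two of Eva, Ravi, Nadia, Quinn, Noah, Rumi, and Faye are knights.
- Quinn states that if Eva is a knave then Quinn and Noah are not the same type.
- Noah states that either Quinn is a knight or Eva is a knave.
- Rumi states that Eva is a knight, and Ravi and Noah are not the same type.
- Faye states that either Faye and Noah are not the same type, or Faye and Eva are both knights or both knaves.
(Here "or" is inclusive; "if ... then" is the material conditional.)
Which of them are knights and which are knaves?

Eva is a knight, Ravi is a knave, Nadia is a knave, Quinn is a knight, Noah is a knight, Rumi is a knight, and Faye is a knight.

As a knight, Eva's statement "Eva is a knave exactly when Nadia is a knight" should be True; it is.
Since Ravi is a knave, "Noah is a knave, and also Quinn is a knave" needs to be false, which holds.
As a knave, Nadia's statement "exactly two of Eva, Ravi, Nadia, Quinn, Noah, Rumi, and Faye are knights" should be false; it is.
Quinn is a knight; "if Eva is a knave then Quinn and Noah are not the same type" is True, as required.
Noah is a knight, and the claim "either Quinn is a knight or Eva is a knave" is indeed True.
Rumi is a knight; "Eva is a knight, and Ravi and Noah are not the same type" is True, as required.
Faye is a knight; "either Faye and Noah are not the same type, or Faye and Eva are both knights or both knaves" is True, as required.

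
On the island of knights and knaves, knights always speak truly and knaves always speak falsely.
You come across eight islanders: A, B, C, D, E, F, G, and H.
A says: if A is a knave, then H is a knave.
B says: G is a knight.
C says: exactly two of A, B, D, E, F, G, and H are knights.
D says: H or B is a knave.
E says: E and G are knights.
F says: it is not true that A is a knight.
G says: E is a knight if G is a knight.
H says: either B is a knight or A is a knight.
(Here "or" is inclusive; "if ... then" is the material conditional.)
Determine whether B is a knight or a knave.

B is a knight.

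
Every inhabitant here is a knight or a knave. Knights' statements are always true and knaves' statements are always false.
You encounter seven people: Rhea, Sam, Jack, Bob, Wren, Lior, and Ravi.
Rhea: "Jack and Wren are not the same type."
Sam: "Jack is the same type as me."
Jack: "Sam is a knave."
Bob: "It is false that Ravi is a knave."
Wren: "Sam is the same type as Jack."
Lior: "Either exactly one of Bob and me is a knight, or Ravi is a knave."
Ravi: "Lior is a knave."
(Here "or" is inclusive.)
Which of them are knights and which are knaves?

Rhea is a knight, Sam is a knave, Jack is a knight, Bob is a knave, Wren is a knave, Lior is a knight, and Ravi is a knave.

Rhea is a knight, so "Jack and Wren are not the same type" must be True — and it is.
Sam is a knave; "Jack is the same type as me" is false, as required.
Jack (knight): "Sam is a knave" — True. ✓
Since Bob is a knave, "it is false that Ravi is a knave" needs to be false, which holds.
Since Wren is a knave, "Sam is the same type as Jack" needs to be false, which holds.
Lior is a knight, and the claim "either exactly one of Bob and me is a knight, or Ravi is a knave" is indeed True.
Ravi is a knave, so "Lior is a knave" must be false — and it is.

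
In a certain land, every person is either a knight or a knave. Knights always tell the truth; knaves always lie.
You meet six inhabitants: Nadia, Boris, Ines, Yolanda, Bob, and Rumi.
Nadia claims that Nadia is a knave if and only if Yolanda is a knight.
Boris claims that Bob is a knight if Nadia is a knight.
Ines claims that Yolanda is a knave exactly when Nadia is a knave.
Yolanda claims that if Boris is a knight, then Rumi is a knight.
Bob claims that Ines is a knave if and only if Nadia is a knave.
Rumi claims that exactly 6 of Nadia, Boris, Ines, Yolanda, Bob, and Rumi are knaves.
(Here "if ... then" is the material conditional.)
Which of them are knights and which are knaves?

Since Nadia is a knave, "Nadia is a knave if and only if Yolanda is a knight" needs to be false, which holds.
Since Boris is a knight, "Bob is a knight if Nadia is a knight" needs to be True, which holds.
Ines is a knight; "Yolanda is a knave exactly when Nadia is a knave" is True, as required.
Yolanda (knave): "if Boris is a knight, then Rumi is a knight" — false. ✓
Bob (knave): "Ines is a knave if and only if Nadia is a knave" — false. ✓
Rumi is a knave, and the claim "exactly 6 of Nadia, Boris, Ines, Yolanda, Bob, and Rumi are knaves" is indeed false.

Nadia is a knave, Boris is a knight, Ines is a knight, Yolanda is a knave, Bob is a knave, and Rumi is a knave.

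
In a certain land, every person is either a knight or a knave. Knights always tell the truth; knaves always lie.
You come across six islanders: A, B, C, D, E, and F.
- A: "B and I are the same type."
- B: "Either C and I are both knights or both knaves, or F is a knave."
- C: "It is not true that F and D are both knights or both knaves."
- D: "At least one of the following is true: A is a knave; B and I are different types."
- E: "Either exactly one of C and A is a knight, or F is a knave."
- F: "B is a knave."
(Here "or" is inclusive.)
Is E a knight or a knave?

Consistent assignments: {A=knave, B=knight, C=knight, D=knight, E=knight, F=knave}
In every consistent assignment, E is a knight.

E is a knight.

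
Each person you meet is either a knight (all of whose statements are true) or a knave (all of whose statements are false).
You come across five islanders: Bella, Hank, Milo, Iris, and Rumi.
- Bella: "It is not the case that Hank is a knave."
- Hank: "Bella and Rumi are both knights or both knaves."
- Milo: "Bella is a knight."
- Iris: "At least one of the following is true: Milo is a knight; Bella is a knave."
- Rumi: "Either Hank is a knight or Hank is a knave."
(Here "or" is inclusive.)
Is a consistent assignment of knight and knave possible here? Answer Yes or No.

One consistent assignment: Bella=knight, Hank=knight, Milo=knight, Iris=knight, Rumi=knight.

Yes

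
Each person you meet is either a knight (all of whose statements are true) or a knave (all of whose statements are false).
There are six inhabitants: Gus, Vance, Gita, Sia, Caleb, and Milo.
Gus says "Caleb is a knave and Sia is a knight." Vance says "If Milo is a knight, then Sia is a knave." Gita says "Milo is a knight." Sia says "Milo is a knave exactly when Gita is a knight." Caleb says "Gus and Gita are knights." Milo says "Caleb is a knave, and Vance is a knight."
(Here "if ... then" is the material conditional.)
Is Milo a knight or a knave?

Consistent assignments: {Gus=knave, Vance=knight, Gita=knight, Sia=knave, Caleb=knave, Milo=knight}
In every consistent assignment, Milo is a knight.

Milo is a knight.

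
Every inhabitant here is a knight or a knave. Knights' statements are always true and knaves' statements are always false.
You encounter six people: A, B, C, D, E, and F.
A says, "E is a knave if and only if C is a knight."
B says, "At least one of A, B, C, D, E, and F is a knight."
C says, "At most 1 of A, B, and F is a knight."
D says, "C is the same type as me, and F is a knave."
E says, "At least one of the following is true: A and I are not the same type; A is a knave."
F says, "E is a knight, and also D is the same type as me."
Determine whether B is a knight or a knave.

B is a knight.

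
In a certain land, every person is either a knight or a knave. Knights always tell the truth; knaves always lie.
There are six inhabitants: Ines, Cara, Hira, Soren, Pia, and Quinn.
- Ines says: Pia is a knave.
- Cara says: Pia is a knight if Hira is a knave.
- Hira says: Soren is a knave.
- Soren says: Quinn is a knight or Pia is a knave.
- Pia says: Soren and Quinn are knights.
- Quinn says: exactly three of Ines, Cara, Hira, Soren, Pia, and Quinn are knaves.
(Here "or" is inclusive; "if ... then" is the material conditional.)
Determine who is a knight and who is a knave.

Ines is a knight, Cara is a knave, Hira is a knave, Soren is a knight, Pia is a knave, and Quinn is a knave.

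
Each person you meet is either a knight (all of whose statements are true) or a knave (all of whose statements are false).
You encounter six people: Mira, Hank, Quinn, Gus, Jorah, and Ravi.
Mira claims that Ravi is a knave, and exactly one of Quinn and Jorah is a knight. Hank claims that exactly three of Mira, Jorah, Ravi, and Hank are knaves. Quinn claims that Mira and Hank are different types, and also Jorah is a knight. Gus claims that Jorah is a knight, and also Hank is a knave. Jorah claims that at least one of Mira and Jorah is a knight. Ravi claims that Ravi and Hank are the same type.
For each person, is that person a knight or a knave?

Mira is a knave, Hank is a knight, Quinn is a knave, Gus is a knave, Jorah is a knave, and Ravi is a knave.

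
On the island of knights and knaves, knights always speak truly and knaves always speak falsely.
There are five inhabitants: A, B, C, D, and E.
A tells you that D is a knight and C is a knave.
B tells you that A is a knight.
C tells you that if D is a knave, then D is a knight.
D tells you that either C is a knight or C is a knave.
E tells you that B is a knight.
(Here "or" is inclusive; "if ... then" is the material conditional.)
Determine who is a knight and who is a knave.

Knights: C and D. Knaves: A, B, and E.

A (knave): "D is a knight and C is a knave" — False. ✓
B is a knave, so "A is a knight" must be False — and it is.
C (knight): "if D is a knave, then D is a knight" — true. ✓
Since D is a knight, "either C is a knight or C is a knave" needs to be true, which holds.
As a knave, E's statement "B is a knight" should be False; it is.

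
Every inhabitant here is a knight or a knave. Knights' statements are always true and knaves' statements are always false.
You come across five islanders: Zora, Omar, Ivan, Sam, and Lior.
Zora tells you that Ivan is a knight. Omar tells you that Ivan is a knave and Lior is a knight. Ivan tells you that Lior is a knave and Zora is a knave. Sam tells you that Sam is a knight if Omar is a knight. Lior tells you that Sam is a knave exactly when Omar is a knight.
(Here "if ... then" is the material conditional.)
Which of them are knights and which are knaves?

Zora is a knave, Omar is a knight, Ivan is a knave, Sam is a knave, and Lior is a knight.

Zora (knave): "Ivan is a knight" — false. ✓
Omar is a knight; "Ivan is a knave and Lior is a knight" is True, as required.
Ivan (knave): "Lior is a knave and Zora is a knave" — false. ✓
Sam is a knave; "Sam is a knight if Omar is a knight" is false, as required.
Lior (knight): "Sam is a knave exactly when Omar is a knight" — True. ✓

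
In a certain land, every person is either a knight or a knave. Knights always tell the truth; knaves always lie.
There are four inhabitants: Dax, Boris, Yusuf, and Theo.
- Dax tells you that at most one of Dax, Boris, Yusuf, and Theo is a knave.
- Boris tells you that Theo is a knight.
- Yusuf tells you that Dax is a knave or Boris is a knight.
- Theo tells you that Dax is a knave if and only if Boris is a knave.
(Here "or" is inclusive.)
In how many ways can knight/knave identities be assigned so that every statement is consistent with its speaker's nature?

1

Consistent assignments:
  Dax=knight, Boris=knight, Yusuf=knight, Theo=knight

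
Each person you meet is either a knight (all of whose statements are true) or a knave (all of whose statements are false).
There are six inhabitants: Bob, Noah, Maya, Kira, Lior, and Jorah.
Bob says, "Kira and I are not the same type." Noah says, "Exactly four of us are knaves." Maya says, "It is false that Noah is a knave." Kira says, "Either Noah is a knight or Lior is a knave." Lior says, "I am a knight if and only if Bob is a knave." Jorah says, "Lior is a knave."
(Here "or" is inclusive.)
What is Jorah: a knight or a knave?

Jorah is a knave.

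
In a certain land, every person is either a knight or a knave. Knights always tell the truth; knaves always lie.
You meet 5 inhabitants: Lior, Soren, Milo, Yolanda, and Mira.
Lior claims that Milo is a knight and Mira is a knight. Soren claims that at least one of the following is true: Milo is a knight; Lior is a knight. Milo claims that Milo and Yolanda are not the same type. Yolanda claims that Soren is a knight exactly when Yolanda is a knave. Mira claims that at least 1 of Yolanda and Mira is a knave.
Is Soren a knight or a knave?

Soren is a knave.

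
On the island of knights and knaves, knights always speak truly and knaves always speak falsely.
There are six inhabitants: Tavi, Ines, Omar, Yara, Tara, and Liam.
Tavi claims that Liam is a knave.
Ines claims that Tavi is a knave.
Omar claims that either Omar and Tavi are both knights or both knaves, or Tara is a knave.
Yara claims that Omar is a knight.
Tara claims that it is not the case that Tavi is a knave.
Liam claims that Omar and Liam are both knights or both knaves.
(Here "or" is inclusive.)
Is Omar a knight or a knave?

Omar is a knight.

Consistent assignments: {Tavi=knight, Ines=knave, Omar=knight, Yara=knight, Tara=knight, Liam=knave}; {Tavi=knave, Ines=knight, Omar=knight, Yara=knight, Tara=knave, Liam=knight}
In every consistent assignment, Omar is a knight.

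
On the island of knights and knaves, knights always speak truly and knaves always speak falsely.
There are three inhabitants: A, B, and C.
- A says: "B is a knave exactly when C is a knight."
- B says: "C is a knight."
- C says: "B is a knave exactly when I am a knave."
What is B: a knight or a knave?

B is a knight.

Consistent assignments: {A=knave, B=knight, C=knight}
In every consistent assignment, B is a knight.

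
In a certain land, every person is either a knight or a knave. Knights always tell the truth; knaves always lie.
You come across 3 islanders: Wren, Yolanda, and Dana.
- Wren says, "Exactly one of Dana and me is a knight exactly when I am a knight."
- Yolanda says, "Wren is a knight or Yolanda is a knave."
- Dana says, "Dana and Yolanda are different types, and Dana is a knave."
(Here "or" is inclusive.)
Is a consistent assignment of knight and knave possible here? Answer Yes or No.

No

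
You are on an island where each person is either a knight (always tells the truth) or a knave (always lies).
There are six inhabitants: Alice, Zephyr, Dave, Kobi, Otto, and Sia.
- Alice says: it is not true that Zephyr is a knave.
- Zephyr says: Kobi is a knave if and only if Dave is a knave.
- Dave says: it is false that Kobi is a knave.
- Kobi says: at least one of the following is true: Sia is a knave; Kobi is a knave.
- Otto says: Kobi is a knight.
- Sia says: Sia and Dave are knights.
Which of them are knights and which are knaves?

Alice is a knight, Zephyr is a knight, Dave is a knight, Kobi is a knight, Otto is a knight, and Sia is a knave.

Since Alice is a knight, "it is not true that Zephyr is a knave" needs to be true, which holds.
Zephyr is a knight, so "Kobi is a knave if and only if Dave is a knave" must be true — and it is.
As a knight, Dave's statement "it is false that Kobi is a knave" should be true; it is.
Kobi is a knight, and the claim "at least one of the following is true: Sia is a knave; Kobi is a knave" is indeed true.
Otto (knight): "Kobi is a knight" — true. ✓
Sia is a knave, and the claim "Sia and Dave are knights" is indeed False.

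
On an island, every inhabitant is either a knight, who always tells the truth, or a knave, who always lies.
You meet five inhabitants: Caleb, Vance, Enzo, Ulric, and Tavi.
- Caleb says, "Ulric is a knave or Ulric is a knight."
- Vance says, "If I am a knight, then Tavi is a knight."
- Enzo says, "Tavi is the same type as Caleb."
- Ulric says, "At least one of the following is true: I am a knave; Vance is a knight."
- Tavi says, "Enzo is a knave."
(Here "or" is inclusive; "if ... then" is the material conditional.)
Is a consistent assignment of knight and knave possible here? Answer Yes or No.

Checking all 32 assignments, each has at least one speaker whose statement's truth value contradicts their type.

No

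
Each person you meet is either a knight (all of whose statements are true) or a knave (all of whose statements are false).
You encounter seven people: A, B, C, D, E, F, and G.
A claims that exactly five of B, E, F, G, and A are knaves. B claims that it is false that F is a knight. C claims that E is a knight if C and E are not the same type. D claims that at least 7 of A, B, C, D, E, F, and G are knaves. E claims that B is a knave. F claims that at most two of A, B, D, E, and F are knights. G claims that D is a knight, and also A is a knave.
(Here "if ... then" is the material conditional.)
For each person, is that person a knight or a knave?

A is a knave, B is a knave, C is a knight, D is a knave, E is a knight, F is a knight, and G is a knave.

As a knave, A's statement "exactly five of B, E, F, G, and A are knaves" should be false; it is.
B is a knave, so "it is false that F is a knight" must be false — and it is.
C (knight): "E is a knight if C and E are not the same type" — True. ✓
As a knave, D's statement "at least 7 of A, B, C, D, E, F, and G are knaves" should be false; it is.
E is a knight; "B is a knave" is True, as required.
F is a knight, so "at most two of A, B, D, E, and F are knights" must be True — and it is.
G is a knave; "D is a knight, and also A is a knave" is false, as required.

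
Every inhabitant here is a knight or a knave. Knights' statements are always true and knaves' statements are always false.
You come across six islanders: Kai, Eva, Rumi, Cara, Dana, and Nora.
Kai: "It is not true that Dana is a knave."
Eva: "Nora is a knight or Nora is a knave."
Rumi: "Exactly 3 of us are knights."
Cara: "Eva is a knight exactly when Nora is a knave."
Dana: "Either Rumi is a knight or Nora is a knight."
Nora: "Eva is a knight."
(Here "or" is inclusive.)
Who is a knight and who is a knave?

Kai is a knight, Eva is a knight, Rumi is a knave, Cara is a knave, Dana is a knight, and Nora is a knight.

Kai is a knight, and the claim "it is not true that Dana is a knave" is indeed True.
Eva is a knight, and the claim "Nora is a knight or Nora is a knave" is indeed True.
Rumi is a knave, and the claim "exactly 3 of us are knights" is indeed false.
As a knave, Cara's statement "Eva is a knight exactly when Nora is a knave" should be false; it is.
Dana is a knight, so "either Rumi is a knight or Nora is a knight" must be True — and it is.
As a knight, Nora's statement "Eva is a knight" should be True; it is.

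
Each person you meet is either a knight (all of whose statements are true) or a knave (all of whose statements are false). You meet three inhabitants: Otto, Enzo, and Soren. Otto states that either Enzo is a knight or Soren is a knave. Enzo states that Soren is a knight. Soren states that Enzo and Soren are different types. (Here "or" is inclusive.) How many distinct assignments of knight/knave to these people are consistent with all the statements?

1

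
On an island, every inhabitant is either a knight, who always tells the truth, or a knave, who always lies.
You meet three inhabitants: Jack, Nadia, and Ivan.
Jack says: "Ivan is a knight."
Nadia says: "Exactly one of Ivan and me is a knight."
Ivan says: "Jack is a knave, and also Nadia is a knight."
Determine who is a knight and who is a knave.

Jack is a knave, Nadia is a knave, and Ivan is a knave.

Jack (knave): "Ivan is a knight" — False. ✓
Nadia is a knave, so "exactly one of Ivan and me is a knight" must be False — and it is.
Ivan is a knave, so "Jack is a knave, and also Nadia is a knight" must be False — and it is.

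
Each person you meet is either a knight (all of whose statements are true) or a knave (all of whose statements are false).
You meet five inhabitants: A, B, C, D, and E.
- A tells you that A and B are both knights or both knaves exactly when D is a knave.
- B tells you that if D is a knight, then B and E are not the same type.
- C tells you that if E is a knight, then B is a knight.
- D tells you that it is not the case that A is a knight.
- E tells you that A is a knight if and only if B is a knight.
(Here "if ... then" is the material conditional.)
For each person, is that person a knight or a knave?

A is a knight, B is a knight, C is a knight, D is a knave, and E is a knight.

Since A is a knight, "A and B are both knights or both knaves exactly when D is a knave" needs to be true, which holds.
B (knight): "if D is a knight, then B and E are not the same type" — true. ✓
Since C is a knight, "if E is a knight, then B is a knight" needs to be true, which holds.
D is a knave, so "it is not the case that A is a knight" must be false — and it is.
As a knight, E's statement "A is a knight if and only if B is a knight" should be true; it is.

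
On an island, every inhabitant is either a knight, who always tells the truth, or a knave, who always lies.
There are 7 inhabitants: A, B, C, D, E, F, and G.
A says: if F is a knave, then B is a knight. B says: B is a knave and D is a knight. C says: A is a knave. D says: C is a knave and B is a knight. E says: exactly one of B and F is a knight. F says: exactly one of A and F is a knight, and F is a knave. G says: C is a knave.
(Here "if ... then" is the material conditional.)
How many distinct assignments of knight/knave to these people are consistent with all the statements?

1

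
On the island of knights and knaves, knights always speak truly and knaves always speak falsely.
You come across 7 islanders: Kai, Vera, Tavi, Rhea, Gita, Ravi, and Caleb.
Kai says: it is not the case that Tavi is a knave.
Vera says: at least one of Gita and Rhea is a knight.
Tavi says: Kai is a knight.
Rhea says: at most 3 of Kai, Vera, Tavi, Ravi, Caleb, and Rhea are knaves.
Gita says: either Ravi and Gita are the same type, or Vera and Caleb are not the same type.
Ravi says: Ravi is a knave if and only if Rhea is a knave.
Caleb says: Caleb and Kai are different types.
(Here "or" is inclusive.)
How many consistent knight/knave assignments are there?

3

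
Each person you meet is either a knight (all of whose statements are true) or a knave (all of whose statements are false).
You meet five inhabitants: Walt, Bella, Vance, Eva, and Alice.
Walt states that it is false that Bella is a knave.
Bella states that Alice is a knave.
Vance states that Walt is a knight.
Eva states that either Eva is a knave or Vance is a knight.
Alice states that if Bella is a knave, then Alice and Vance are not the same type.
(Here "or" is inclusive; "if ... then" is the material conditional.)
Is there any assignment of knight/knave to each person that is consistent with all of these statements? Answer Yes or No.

No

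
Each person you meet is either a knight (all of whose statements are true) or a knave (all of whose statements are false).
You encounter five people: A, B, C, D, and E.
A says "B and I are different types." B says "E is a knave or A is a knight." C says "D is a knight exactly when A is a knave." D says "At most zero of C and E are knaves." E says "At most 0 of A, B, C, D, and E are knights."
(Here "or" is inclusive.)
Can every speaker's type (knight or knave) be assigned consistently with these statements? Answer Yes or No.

No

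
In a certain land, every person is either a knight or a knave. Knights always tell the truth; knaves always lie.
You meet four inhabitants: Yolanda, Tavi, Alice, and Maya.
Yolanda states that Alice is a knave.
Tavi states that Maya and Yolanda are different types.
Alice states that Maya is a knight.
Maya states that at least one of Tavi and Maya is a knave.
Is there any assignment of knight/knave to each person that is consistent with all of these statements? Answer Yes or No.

Checking all 16 assignments, each has at least one speaker whose statement's truth value contradicts their type.

No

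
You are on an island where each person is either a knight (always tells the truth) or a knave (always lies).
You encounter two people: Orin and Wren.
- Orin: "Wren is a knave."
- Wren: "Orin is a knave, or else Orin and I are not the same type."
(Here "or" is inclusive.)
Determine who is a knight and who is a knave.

Knights: Wren. Knaves: Orin.

Orin is a knave; "Wren is a knave" is false, as required.
Wren is a knight; "Orin is a knave, or else Orin and I are not the same type" is true, as required.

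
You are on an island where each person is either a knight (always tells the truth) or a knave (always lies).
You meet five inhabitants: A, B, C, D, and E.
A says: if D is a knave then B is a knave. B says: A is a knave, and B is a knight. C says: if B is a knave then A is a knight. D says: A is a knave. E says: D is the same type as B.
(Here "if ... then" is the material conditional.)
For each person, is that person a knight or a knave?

A is a knight, B is a knave, C is a knight, D is a knave, and E is a knight.

A (knight): "if D is a knave then B is a knave" — true. ✓
B is a knave, so "A is a knave, and B is a knight" must be False — and it is.
C is a knight, and the claim "if B is a knave then A is a knight" is indeed true.
D (knave): "A is a knave" — False. ✓
E is a knight; "D is the same type as B" is true, as required.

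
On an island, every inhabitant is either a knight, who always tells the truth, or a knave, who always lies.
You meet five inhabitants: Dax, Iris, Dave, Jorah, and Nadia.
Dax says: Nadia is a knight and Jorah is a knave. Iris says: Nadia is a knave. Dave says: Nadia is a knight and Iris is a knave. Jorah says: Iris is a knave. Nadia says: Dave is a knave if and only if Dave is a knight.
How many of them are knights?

1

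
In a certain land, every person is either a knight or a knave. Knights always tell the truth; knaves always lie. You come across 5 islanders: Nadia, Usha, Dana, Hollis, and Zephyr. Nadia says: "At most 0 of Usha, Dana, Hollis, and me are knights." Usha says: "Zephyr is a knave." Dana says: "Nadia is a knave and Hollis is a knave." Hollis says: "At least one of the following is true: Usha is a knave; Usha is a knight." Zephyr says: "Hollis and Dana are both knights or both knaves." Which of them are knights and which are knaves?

Nadia is a knave, Usha is a knight, Dana is a knave, Hollis is a knight, and Zephyr is a knave.

Suppose Nadia is a knight. Then Nadia's statement "at most 0 of Usha, Dana, Hollis, and me are knights" would have to be true. Checking the 16 ways to assign the others, none is consistent with every speaker.
(For instance, with Usha=knight, Dana=knave, Hollis=knight, Zephyr=knave, Nadia's claim "at most 0 of Usha, Dana, Hollis, and me are knights" comes out false where it would need to be true.)
So Nadia must be a knave, making "at most 0 of Usha, Dana, Hollis, and me are knights" false. Taking Nadia=knave, Usha=knight, Dana=knave, Hollis=knight, Zephyr=knave, each remaining statement checks out:
  Usha (knight): "Zephyr is a knave" — true. ✓
  Dana (knave): "Nadia is a knave and Hollis is a knave" — false. ✓
  Hollis (knight): "at least one of the following is true: Usha is a knave; Usha is a knight" — true. ✓
  Zephyr (knave): "Hollis and Dana are both knights or both knaves" — false. ✓
This is the unique consistent assignment.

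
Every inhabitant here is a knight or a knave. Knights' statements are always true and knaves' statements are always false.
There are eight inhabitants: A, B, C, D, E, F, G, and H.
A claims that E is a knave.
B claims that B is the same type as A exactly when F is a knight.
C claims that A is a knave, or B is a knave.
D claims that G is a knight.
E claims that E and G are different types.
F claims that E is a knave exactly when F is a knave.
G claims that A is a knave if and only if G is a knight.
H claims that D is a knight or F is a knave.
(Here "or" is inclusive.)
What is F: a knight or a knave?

F is a knave.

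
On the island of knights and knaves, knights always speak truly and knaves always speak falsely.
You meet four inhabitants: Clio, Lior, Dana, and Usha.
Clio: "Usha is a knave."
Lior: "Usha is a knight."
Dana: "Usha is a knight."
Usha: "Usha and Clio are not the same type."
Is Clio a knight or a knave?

Clio is a knave.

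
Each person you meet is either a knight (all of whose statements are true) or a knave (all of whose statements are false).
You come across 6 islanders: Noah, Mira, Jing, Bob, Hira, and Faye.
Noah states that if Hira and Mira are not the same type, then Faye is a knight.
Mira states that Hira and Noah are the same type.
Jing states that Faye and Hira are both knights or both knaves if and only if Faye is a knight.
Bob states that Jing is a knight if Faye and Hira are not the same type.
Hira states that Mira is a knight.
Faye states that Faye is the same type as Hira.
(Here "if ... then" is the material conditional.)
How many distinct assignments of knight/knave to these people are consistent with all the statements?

Consistent assignments:
  Noah=knight, Mira=knight, Jing=knight, Bob=knight, Hira=knight, Faye=knight
  Noah=knight, Mira=knight, Jing=knight, Bob=knight, Hira=knight, Faye=knave

2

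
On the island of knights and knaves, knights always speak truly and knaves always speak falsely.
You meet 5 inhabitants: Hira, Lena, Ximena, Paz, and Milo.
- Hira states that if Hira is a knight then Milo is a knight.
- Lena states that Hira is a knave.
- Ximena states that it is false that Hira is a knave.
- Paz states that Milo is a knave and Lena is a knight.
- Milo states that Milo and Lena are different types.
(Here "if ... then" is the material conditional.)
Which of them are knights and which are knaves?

Hira is a knight, Lena is a knave, Ximena is a knight, Paz is a knave, and Milo is a knight.

Suppose Hira is a knave. Then Hira's statement "if Hira is a knight then Milo is a knight" would have to be false. Checking the 16 ways to assign the others, none is consistent with every speaker.
(For instance, with Lena=knave, Ximena=knight, Paz=knave, Milo=knight, Hira's claim "if Hira is a knight then Milo is a knight" comes out true where it would need to be false.)
So Hira must be a knight, making "if Hira is a knight then Milo is a knight" true. Taking Hira=knight, Lena=knave, Ximena=knight, Paz=knave, Milo=knight, each remaining statement checks out:
  Lena (knave): "Hira is a knave" — false. ✓
  Ximena (knight): "it is false that Hira is a knave" — true. ✓
  Paz (knave): "Milo is a knave and Lena is a knight" — false. ✓
  Milo (knight): "Milo and Lena are different types" — true. ✓
This is the unique consistent assignment.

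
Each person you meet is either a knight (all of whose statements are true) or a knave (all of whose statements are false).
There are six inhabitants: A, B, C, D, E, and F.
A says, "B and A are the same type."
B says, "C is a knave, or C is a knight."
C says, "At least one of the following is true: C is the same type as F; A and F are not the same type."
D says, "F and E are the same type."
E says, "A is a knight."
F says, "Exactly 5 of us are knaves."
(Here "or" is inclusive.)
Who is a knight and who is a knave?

Knights: A, B, C, and E. Knaves: D and F.

As a knight, A's statement "B and A are the same type" should be true; it is.
B is a knight, and the claim "C is a knave, or C is a knight" is indeed true.
C (knight): "at least one of the following is true: C is the same type as F; A and F are not the same type" — true. ✓
D (knave): "F and E are the same type" — false. ✓
E (knight): "A is a knight" — true. ✓
F is a knave, and the claim "exactly 5 of us are knaves" is indeed false.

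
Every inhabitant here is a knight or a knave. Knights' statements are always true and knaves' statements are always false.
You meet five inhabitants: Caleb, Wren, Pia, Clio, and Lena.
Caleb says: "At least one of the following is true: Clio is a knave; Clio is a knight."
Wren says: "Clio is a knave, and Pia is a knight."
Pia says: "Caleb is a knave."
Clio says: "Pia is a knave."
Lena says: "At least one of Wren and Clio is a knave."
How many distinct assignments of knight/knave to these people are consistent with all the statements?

1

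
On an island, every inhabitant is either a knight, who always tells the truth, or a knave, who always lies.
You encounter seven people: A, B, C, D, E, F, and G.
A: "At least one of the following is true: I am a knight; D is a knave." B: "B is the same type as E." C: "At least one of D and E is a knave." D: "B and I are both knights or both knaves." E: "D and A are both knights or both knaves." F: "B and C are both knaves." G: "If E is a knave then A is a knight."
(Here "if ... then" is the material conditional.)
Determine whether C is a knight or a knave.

C is a knave.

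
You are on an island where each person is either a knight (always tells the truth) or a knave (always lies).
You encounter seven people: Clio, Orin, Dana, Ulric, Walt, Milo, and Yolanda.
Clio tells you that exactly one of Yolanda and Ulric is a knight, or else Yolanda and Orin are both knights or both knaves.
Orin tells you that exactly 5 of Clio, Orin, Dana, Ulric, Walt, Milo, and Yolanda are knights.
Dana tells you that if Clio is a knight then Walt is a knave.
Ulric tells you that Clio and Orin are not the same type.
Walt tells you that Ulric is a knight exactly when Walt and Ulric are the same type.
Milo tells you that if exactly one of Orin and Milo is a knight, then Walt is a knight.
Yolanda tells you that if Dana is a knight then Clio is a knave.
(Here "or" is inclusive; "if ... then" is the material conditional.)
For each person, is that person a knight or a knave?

Clio is a knight, and the claim "exactly one of Yolanda and Ulric is a knight, or else Yolanda and Orin are both knights or both knaves" is indeed true.
Orin (knight): "exactly 5 of Clio, Orin, Dana, Ulric, Walt, Milo, and Yolanda are knights" — true. ✓
Dana is a knave; "if Clio is a knight then Walt is a knave" is False, as required.
Since Ulric is a knave, "Clio and Orin are not the same type" needs to be False, which holds.
Walt is a knight, so "Ulric is a knight exactly when Walt and Ulric are the same type" must be true — and it is.
Since Milo is a knight, "if exactly one of Orin and Milo is a knight, then Walt is a knight" needs to be true, which holds.
As a knight, Yolanda's statement "if Dana is a knight then Clio is a knave" should be true; it is.

Clio is a knight, Orin is a knight, Dana is a knave, Ulric is a knave, Walt is a knight, Milo is a knight, and Yolanda is a knight.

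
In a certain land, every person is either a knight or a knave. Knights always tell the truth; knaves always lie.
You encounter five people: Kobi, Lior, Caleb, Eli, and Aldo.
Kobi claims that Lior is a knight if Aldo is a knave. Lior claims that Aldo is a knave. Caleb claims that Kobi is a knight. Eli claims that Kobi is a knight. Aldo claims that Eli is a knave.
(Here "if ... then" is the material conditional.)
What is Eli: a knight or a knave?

Consistent assignments: {Kobi=knight, Lior=knight, Caleb=knight, Eli=knight, Aldo=knave}
In every consistent assignment, Eli is a knight.

Eli is a knight.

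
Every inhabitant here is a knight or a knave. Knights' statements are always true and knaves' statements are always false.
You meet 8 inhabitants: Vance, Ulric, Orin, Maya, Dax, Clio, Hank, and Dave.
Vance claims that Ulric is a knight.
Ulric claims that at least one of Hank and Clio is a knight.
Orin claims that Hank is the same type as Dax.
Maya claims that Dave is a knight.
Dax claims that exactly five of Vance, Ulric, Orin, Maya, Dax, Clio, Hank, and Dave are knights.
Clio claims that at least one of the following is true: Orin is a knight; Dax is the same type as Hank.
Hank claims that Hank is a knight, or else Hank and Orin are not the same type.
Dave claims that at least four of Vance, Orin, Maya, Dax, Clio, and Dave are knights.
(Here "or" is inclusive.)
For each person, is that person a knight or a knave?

Knights: Vance, Ulric, and Hank. Knaves: Orin, Maya, Dax, Clio, and Dave.

Vance is a knight, so "Ulric is a knight" must be true — and it is.
Ulric is a knight; "at least one of Hank and Clio is a knight" is true, as required.
Since Orin is a knave, "Hank is the same type as Dax" needs to be False, which holds.
Since Maya is a knave, "Dave is a knight" needs to be False, which holds.
Dax (knave): "exactly five of Vance, Ulric, Orin, Maya, Dax, Clio, Hank, and Dave are knights" — False. ✓
Clio is a knave, so "at least one of the following is true: Orin is a knight; Dax is the same type as Hank" must be False — and it is.
Hank (knight): "Hank is a knight, or else Hank and Orin are not the same type" — true. ✓
Dave is a knave, and the claim "at least four of Vance, Orin, Maya, Dax, Clio, and Dave are knights" is indeed False.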